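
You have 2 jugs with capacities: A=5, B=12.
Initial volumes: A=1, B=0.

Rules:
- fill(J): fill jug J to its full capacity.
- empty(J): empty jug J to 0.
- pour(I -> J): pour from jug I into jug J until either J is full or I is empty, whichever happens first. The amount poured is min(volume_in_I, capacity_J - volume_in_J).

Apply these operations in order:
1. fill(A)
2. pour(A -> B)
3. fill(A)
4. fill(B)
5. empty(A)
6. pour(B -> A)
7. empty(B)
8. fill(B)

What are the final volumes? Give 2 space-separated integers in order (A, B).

Step 1: fill(A) -> (A=5 B=0)
Step 2: pour(A -> B) -> (A=0 B=5)
Step 3: fill(A) -> (A=5 B=5)
Step 4: fill(B) -> (A=5 B=12)
Step 5: empty(A) -> (A=0 B=12)
Step 6: pour(B -> A) -> (A=5 B=7)
Step 7: empty(B) -> (A=5 B=0)
Step 8: fill(B) -> (A=5 B=12)

Answer: 5 12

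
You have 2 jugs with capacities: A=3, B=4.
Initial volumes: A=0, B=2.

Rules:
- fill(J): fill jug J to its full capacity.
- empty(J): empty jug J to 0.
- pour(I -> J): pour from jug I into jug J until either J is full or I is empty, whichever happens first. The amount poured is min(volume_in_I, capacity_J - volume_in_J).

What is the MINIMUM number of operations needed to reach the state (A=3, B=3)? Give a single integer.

Answer: 3

Derivation:
BFS from (A=0, B=2). One shortest path:
  1. pour(B -> A) -> (A=2 B=0)
  2. fill(B) -> (A=2 B=4)
  3. pour(B -> A) -> (A=3 B=3)
Reached target in 3 moves.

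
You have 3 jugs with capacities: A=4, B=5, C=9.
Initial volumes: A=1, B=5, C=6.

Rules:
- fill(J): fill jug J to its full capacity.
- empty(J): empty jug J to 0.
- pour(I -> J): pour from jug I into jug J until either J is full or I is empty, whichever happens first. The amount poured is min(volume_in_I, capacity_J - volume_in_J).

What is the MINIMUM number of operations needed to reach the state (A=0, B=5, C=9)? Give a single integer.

Answer: 2

Derivation:
BFS from (A=1, B=5, C=6). One shortest path:
  1. empty(A) -> (A=0 B=5 C=6)
  2. fill(C) -> (A=0 B=5 C=9)
Reached target in 2 moves.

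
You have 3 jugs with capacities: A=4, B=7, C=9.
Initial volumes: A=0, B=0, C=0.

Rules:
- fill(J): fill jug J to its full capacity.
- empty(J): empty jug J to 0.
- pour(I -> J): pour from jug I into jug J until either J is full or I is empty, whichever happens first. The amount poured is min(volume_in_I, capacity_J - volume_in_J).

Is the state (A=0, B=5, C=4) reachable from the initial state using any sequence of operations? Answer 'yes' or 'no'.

BFS from (A=0, B=0, C=0):
  1. fill(C) -> (A=0 B=0 C=9)
  2. pour(C -> A) -> (A=4 B=0 C=5)
  3. pour(C -> B) -> (A=4 B=5 C=0)
  4. pour(A -> C) -> (A=0 B=5 C=4)
Target reached → yes.

Answer: yes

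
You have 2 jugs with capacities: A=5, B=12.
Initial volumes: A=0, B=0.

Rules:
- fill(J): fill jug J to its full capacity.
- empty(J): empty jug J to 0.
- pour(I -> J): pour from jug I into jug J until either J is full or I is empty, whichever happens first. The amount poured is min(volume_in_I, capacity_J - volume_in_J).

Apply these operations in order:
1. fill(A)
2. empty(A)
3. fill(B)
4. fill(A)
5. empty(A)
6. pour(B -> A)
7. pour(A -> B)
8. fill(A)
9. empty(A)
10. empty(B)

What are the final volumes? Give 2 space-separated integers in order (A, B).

Answer: 0 0

Derivation:
Step 1: fill(A) -> (A=5 B=0)
Step 2: empty(A) -> (A=0 B=0)
Step 3: fill(B) -> (A=0 B=12)
Step 4: fill(A) -> (A=5 B=12)
Step 5: empty(A) -> (A=0 B=12)
Step 6: pour(B -> A) -> (A=5 B=7)
Step 7: pour(A -> B) -> (A=0 B=12)
Step 8: fill(A) -> (A=5 B=12)
Step 9: empty(A) -> (A=0 B=12)
Step 10: empty(B) -> (A=0 B=0)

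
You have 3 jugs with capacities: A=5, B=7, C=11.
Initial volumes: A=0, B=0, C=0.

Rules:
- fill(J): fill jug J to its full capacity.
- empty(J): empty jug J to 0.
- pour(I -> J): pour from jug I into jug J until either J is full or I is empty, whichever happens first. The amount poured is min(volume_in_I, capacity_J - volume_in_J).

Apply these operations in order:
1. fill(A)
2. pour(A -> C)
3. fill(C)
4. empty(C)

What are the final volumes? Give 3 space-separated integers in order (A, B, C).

Step 1: fill(A) -> (A=5 B=0 C=0)
Step 2: pour(A -> C) -> (A=0 B=0 C=5)
Step 3: fill(C) -> (A=0 B=0 C=11)
Step 4: empty(C) -> (A=0 B=0 C=0)

Answer: 0 0 0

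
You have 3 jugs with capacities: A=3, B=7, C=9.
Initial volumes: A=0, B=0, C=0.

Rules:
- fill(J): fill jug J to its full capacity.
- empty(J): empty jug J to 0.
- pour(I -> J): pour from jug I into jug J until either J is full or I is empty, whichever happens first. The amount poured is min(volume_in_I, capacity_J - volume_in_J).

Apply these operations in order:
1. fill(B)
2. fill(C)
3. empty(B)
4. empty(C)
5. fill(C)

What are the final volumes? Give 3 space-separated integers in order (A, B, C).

Step 1: fill(B) -> (A=0 B=7 C=0)
Step 2: fill(C) -> (A=0 B=7 C=9)
Step 3: empty(B) -> (A=0 B=0 C=9)
Step 4: empty(C) -> (A=0 B=0 C=0)
Step 5: fill(C) -> (A=0 B=0 C=9)

Answer: 0 0 9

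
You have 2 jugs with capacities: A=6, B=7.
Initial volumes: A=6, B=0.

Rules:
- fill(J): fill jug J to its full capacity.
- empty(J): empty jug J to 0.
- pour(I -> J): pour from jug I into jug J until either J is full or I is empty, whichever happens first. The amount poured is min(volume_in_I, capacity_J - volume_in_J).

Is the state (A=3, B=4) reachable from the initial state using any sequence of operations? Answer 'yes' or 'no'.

Answer: no

Derivation:
BFS explored all 26 reachable states.
Reachable set includes: (0,0), (0,1), (0,2), (0,3), (0,4), (0,5), (0,6), (0,7), (1,0), (1,7), (2,0), (2,7) ...
Target (A=3, B=4) not in reachable set → no.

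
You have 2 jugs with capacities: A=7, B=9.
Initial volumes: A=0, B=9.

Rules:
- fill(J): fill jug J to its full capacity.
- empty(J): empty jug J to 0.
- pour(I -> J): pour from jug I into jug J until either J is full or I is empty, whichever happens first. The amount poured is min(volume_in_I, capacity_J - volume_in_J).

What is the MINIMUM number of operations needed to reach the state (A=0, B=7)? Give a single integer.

BFS from (A=0, B=9). One shortest path:
  1. fill(A) -> (A=7 B=9)
  2. empty(B) -> (A=7 B=0)
  3. pour(A -> B) -> (A=0 B=7)
Reached target in 3 moves.

Answer: 3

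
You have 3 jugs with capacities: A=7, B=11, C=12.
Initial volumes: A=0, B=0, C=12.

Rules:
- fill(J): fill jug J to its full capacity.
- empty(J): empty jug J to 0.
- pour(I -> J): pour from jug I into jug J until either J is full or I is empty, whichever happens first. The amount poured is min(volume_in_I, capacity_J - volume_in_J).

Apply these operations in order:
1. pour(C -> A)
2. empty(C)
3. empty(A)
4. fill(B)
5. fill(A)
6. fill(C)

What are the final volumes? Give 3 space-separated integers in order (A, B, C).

Answer: 7 11 12

Derivation:
Step 1: pour(C -> A) -> (A=7 B=0 C=5)
Step 2: empty(C) -> (A=7 B=0 C=0)
Step 3: empty(A) -> (A=0 B=0 C=0)
Step 4: fill(B) -> (A=0 B=11 C=0)
Step 5: fill(A) -> (A=7 B=11 C=0)
Step 6: fill(C) -> (A=7 B=11 C=12)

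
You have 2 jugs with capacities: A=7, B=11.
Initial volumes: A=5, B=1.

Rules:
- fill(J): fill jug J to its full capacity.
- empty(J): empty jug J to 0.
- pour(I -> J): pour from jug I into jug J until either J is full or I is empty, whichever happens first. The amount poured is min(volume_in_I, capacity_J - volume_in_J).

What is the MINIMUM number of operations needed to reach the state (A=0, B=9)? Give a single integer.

BFS from (A=5, B=1). One shortest path:
  1. fill(B) -> (A=5 B=11)
  2. pour(B -> A) -> (A=7 B=9)
  3. empty(A) -> (A=0 B=9)
Reached target in 3 moves.

Answer: 3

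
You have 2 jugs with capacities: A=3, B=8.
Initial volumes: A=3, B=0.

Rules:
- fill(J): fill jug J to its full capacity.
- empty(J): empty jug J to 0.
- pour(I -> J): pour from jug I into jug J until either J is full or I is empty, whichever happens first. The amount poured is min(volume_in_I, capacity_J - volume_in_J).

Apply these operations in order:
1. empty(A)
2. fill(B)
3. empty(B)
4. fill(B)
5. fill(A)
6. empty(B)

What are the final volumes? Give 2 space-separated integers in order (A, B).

Step 1: empty(A) -> (A=0 B=0)
Step 2: fill(B) -> (A=0 B=8)
Step 3: empty(B) -> (A=0 B=0)
Step 4: fill(B) -> (A=0 B=8)
Step 5: fill(A) -> (A=3 B=8)
Step 6: empty(B) -> (A=3 B=0)

Answer: 3 0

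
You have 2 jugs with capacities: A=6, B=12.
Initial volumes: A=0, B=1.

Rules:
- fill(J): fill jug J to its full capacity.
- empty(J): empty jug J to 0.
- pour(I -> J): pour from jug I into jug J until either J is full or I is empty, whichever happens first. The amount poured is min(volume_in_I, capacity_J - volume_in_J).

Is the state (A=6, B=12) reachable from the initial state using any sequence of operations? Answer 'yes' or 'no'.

BFS from (A=0, B=1):
  1. fill(A) -> (A=6 B=1)
  2. fill(B) -> (A=6 B=12)
Target reached → yes.

Answer: yes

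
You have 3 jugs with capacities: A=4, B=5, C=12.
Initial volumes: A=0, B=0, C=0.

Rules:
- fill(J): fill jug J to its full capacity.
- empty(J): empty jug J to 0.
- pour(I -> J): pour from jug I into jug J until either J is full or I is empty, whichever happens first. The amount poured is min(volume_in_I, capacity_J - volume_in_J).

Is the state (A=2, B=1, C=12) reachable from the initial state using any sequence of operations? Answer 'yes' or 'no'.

Answer: yes

Derivation:
BFS from (A=0, B=0, C=0):
  1. fill(B) -> (A=0 B=5 C=0)
  2. pour(B -> C) -> (A=0 B=0 C=5)
  3. fill(B) -> (A=0 B=5 C=5)
  4. pour(B -> C) -> (A=0 B=0 C=10)
  5. fill(B) -> (A=0 B=5 C=10)
  6. pour(B -> A) -> (A=4 B=1 C=10)
  7. pour(A -> C) -> (A=2 B=1 C=12)
Target reached → yes.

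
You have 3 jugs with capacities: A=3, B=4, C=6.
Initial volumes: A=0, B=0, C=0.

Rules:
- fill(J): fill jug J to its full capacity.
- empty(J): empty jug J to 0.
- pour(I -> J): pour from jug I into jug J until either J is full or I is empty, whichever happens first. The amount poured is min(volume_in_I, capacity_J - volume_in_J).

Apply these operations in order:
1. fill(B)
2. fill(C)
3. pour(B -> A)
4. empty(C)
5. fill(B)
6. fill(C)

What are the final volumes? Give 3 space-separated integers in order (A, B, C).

Step 1: fill(B) -> (A=0 B=4 C=0)
Step 2: fill(C) -> (A=0 B=4 C=6)
Step 3: pour(B -> A) -> (A=3 B=1 C=6)
Step 4: empty(C) -> (A=3 B=1 C=0)
Step 5: fill(B) -> (A=3 B=4 C=0)
Step 6: fill(C) -> (A=3 B=4 C=6)

Answer: 3 4 6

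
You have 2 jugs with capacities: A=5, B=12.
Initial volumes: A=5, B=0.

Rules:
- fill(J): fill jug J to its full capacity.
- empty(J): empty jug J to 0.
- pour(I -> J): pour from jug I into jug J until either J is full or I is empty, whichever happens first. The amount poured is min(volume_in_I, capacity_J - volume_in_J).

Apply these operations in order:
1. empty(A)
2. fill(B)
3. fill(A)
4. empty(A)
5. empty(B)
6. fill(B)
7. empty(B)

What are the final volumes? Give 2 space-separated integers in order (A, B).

Step 1: empty(A) -> (A=0 B=0)
Step 2: fill(B) -> (A=0 B=12)
Step 3: fill(A) -> (A=5 B=12)
Step 4: empty(A) -> (A=0 B=12)
Step 5: empty(B) -> (A=0 B=0)
Step 6: fill(B) -> (A=0 B=12)
Step 7: empty(B) -> (A=0 B=0)

Answer: 0 0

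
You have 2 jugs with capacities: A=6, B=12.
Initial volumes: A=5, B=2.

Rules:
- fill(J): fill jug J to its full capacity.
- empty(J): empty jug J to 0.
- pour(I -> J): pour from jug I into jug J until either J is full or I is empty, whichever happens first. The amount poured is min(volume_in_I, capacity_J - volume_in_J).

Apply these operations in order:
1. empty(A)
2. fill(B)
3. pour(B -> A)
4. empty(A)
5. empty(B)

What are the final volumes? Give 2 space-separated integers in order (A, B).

Answer: 0 0

Derivation:
Step 1: empty(A) -> (A=0 B=2)
Step 2: fill(B) -> (A=0 B=12)
Step 3: pour(B -> A) -> (A=6 B=6)
Step 4: empty(A) -> (A=0 B=6)
Step 5: empty(B) -> (A=0 B=0)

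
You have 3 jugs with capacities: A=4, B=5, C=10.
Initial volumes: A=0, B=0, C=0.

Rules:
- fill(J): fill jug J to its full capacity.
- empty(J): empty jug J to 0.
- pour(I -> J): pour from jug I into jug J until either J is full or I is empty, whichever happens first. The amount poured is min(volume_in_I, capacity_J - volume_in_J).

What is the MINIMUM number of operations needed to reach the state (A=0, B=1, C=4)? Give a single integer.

Answer: 3

Derivation:
BFS from (A=0, B=0, C=0). One shortest path:
  1. fill(B) -> (A=0 B=5 C=0)
  2. pour(B -> A) -> (A=4 B=1 C=0)
  3. pour(A -> C) -> (A=0 B=1 C=4)
Reached target in 3 moves.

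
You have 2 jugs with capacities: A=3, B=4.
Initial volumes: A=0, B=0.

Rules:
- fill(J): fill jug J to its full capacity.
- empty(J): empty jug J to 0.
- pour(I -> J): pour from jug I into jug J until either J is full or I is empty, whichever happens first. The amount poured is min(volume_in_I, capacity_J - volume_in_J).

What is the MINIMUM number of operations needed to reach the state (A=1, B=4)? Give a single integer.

Answer: 5

Derivation:
BFS from (A=0, B=0). One shortest path:
  1. fill(B) -> (A=0 B=4)
  2. pour(B -> A) -> (A=3 B=1)
  3. empty(A) -> (A=0 B=1)
  4. pour(B -> A) -> (A=1 B=0)
  5. fill(B) -> (A=1 B=4)
Reached target in 5 moves.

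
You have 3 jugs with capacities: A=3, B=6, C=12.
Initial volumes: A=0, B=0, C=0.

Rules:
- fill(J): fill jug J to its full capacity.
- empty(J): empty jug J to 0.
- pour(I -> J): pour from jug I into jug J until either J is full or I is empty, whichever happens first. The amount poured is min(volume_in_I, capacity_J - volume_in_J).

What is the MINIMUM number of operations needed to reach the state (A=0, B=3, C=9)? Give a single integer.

BFS from (A=0, B=0, C=0). One shortest path:
  1. fill(C) -> (A=0 B=0 C=12)
  2. pour(C -> A) -> (A=3 B=0 C=9)
  3. pour(A -> B) -> (A=0 B=3 C=9)
Reached target in 3 moves.

Answer: 3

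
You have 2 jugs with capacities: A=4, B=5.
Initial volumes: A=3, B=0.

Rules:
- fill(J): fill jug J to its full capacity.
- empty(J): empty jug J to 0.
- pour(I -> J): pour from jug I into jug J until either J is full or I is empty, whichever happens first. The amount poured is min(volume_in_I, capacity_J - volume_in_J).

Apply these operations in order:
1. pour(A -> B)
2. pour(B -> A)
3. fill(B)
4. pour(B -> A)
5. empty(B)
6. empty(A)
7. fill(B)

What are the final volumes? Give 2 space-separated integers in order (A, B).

Answer: 0 5

Derivation:
Step 1: pour(A -> B) -> (A=0 B=3)
Step 2: pour(B -> A) -> (A=3 B=0)
Step 3: fill(B) -> (A=3 B=5)
Step 4: pour(B -> A) -> (A=4 B=4)
Step 5: empty(B) -> (A=4 B=0)
Step 6: empty(A) -> (A=0 B=0)
Step 7: fill(B) -> (A=0 B=5)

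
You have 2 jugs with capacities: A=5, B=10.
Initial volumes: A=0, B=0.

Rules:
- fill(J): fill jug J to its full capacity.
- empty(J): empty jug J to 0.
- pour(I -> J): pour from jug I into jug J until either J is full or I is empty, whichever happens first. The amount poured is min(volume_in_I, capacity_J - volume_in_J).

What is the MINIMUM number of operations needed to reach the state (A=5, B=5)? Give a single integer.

Answer: 2

Derivation:
BFS from (A=0, B=0). One shortest path:
  1. fill(B) -> (A=0 B=10)
  2. pour(B -> A) -> (A=5 B=5)
Reached target in 2 moves.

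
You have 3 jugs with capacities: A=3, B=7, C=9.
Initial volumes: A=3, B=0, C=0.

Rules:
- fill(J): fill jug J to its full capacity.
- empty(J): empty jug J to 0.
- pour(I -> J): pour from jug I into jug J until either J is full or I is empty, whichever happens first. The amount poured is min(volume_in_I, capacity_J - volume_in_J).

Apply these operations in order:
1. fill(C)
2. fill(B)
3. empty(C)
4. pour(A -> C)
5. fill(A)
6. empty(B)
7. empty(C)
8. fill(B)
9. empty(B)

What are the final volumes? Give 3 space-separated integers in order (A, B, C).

Answer: 3 0 0

Derivation:
Step 1: fill(C) -> (A=3 B=0 C=9)
Step 2: fill(B) -> (A=3 B=7 C=9)
Step 3: empty(C) -> (A=3 B=7 C=0)
Step 4: pour(A -> C) -> (A=0 B=7 C=3)
Step 5: fill(A) -> (A=3 B=7 C=3)
Step 6: empty(B) -> (A=3 B=0 C=3)
Step 7: empty(C) -> (A=3 B=0 C=0)
Step 8: fill(B) -> (A=3 B=7 C=0)
Step 9: empty(B) -> (A=3 B=0 C=0)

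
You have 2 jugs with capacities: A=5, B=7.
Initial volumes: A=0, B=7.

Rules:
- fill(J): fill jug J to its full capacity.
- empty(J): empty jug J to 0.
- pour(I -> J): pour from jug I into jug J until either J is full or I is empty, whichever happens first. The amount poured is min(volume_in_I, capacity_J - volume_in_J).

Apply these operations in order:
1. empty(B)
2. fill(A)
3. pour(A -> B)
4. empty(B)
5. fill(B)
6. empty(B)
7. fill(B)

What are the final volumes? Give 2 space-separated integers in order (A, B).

Answer: 0 7

Derivation:
Step 1: empty(B) -> (A=0 B=0)
Step 2: fill(A) -> (A=5 B=0)
Step 3: pour(A -> B) -> (A=0 B=5)
Step 4: empty(B) -> (A=0 B=0)
Step 5: fill(B) -> (A=0 B=7)
Step 6: empty(B) -> (A=0 B=0)
Step 7: fill(B) -> (A=0 B=7)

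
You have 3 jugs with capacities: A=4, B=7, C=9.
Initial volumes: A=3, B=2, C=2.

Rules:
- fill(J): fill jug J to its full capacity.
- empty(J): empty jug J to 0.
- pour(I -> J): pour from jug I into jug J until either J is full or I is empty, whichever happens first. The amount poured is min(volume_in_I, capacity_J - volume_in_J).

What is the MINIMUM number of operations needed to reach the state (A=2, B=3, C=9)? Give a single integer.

BFS from (A=3, B=2, C=2). One shortest path:
  1. empty(B) -> (A=3 B=0 C=2)
  2. pour(A -> B) -> (A=0 B=3 C=2)
  3. pour(C -> A) -> (A=2 B=3 C=0)
  4. fill(C) -> (A=2 B=3 C=9)
Reached target in 4 moves.

Answer: 4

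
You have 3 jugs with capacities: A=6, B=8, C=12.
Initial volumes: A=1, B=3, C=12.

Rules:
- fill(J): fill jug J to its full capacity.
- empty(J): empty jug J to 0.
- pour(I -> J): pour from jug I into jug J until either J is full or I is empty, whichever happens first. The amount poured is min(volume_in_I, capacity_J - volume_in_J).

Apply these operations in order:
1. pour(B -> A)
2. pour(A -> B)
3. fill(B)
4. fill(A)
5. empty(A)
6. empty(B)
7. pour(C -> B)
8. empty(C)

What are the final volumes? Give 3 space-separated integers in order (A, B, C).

Step 1: pour(B -> A) -> (A=4 B=0 C=12)
Step 2: pour(A -> B) -> (A=0 B=4 C=12)
Step 3: fill(B) -> (A=0 B=8 C=12)
Step 4: fill(A) -> (A=6 B=8 C=12)
Step 5: empty(A) -> (A=0 B=8 C=12)
Step 6: empty(B) -> (A=0 B=0 C=12)
Step 7: pour(C -> B) -> (A=0 B=8 C=4)
Step 8: empty(C) -> (A=0 B=8 C=0)

Answer: 0 8 0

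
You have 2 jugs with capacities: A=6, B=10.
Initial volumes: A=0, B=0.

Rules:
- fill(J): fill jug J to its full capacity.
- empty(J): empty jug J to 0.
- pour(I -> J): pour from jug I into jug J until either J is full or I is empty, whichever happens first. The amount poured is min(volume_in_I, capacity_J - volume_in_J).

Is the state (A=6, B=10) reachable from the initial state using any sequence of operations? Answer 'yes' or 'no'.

Answer: yes

Derivation:
BFS from (A=0, B=0):
  1. fill(A) -> (A=6 B=0)
  2. fill(B) -> (A=6 B=10)
Target reached → yes.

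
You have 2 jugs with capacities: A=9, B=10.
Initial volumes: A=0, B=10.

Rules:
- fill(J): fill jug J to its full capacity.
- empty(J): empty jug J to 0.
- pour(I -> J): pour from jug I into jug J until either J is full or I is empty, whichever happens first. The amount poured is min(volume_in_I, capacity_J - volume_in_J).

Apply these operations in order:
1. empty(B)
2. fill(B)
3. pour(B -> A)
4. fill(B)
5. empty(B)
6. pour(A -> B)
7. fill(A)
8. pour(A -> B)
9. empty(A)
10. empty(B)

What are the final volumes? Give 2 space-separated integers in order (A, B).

Step 1: empty(B) -> (A=0 B=0)
Step 2: fill(B) -> (A=0 B=10)
Step 3: pour(B -> A) -> (A=9 B=1)
Step 4: fill(B) -> (A=9 B=10)
Step 5: empty(B) -> (A=9 B=0)
Step 6: pour(A -> B) -> (A=0 B=9)
Step 7: fill(A) -> (A=9 B=9)
Step 8: pour(A -> B) -> (A=8 B=10)
Step 9: empty(A) -> (A=0 B=10)
Step 10: empty(B) -> (A=0 B=0)

Answer: 0 0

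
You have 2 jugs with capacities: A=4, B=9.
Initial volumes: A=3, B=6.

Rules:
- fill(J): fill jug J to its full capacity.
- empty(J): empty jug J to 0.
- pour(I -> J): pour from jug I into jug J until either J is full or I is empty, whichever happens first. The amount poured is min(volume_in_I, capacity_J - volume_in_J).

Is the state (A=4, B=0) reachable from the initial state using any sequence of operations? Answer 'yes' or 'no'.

Answer: yes

Derivation:
BFS from (A=3, B=6):
  1. fill(A) -> (A=4 B=6)
  2. empty(B) -> (A=4 B=0)
Target reached → yes.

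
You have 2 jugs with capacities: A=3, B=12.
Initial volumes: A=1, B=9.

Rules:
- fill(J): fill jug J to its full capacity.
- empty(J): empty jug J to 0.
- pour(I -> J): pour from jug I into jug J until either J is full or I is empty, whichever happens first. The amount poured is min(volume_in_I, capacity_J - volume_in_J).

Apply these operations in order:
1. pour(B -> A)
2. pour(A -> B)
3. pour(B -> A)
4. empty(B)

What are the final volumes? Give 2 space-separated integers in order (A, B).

Answer: 3 0

Derivation:
Step 1: pour(B -> A) -> (A=3 B=7)
Step 2: pour(A -> B) -> (A=0 B=10)
Step 3: pour(B -> A) -> (A=3 B=7)
Step 4: empty(B) -> (A=3 B=0)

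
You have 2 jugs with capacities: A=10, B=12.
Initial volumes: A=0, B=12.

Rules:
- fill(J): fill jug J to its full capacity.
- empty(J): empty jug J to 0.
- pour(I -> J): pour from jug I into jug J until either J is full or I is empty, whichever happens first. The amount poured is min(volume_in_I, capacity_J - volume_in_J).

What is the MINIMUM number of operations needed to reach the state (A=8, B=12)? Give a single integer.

BFS from (A=0, B=12). One shortest path:
  1. fill(A) -> (A=10 B=12)
  2. empty(B) -> (A=10 B=0)
  3. pour(A -> B) -> (A=0 B=10)
  4. fill(A) -> (A=10 B=10)
  5. pour(A -> B) -> (A=8 B=12)
Reached target in 5 moves.

Answer: 5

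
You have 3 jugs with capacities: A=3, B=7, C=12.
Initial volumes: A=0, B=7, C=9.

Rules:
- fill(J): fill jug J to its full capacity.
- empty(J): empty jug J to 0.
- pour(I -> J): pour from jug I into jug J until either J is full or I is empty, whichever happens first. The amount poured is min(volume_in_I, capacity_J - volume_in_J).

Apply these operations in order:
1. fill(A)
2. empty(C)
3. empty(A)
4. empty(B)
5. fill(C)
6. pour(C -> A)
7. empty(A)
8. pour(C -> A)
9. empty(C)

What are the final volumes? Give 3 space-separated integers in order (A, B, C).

Step 1: fill(A) -> (A=3 B=7 C=9)
Step 2: empty(C) -> (A=3 B=7 C=0)
Step 3: empty(A) -> (A=0 B=7 C=0)
Step 4: empty(B) -> (A=0 B=0 C=0)
Step 5: fill(C) -> (A=0 B=0 C=12)
Step 6: pour(C -> A) -> (A=3 B=0 C=9)
Step 7: empty(A) -> (A=0 B=0 C=9)
Step 8: pour(C -> A) -> (A=3 B=0 C=6)
Step 9: empty(C) -> (A=3 B=0 C=0)

Answer: 3 0 0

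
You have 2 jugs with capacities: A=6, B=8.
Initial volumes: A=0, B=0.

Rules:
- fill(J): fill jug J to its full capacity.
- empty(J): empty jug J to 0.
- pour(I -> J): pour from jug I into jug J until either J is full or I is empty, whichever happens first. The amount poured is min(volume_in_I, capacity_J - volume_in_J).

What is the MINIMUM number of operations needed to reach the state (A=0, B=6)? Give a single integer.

Answer: 2

Derivation:
BFS from (A=0, B=0). One shortest path:
  1. fill(A) -> (A=6 B=0)
  2. pour(A -> B) -> (A=0 B=6)
Reached target in 2 moves.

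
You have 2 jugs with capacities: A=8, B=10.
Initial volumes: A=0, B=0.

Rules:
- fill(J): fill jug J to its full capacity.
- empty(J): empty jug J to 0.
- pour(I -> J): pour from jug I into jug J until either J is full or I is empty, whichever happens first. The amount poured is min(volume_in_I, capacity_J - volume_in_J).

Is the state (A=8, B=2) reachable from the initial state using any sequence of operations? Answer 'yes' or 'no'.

Answer: yes

Derivation:
BFS from (A=0, B=0):
  1. fill(B) -> (A=0 B=10)
  2. pour(B -> A) -> (A=8 B=2)
Target reached → yes.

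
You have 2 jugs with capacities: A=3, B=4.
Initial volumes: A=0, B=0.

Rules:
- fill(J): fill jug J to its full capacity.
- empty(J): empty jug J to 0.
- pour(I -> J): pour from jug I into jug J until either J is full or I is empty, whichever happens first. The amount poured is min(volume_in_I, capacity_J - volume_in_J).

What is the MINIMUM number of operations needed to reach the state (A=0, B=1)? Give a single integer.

Answer: 3

Derivation:
BFS from (A=0, B=0). One shortest path:
  1. fill(B) -> (A=0 B=4)
  2. pour(B -> A) -> (A=3 B=1)
  3. empty(A) -> (A=0 B=1)
Reached target in 3 moves.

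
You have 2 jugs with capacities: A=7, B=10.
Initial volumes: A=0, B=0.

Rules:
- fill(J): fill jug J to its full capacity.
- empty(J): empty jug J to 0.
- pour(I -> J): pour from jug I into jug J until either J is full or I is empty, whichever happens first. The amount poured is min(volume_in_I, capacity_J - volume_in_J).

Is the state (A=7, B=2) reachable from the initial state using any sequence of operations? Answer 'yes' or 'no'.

BFS from (A=0, B=0):
  1. fill(B) -> (A=0 B=10)
  2. pour(B -> A) -> (A=7 B=3)
  3. empty(A) -> (A=0 B=3)
  4. pour(B -> A) -> (A=3 B=0)
  5. fill(B) -> (A=3 B=10)
  6. pour(B -> A) -> (A=7 B=6)
  7. empty(A) -> (A=0 B=6)
  8. pour(B -> A) -> (A=6 B=0)
  9. fill(B) -> (A=6 B=10)
  10. pour(B -> A) -> (A=7 B=9)
  11. empty(A) -> (A=0 B=9)
  12. pour(B -> A) -> (A=7 B=2)
Target reached → yes.

Answer: yes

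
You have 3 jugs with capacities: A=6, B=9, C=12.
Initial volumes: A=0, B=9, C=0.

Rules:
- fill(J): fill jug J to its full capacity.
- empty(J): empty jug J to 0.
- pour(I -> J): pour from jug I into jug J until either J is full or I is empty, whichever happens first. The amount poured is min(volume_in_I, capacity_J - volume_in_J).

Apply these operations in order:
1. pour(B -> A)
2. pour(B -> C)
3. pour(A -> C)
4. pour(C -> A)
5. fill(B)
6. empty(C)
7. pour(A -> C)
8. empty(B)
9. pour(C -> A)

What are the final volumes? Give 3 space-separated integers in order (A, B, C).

Step 1: pour(B -> A) -> (A=6 B=3 C=0)
Step 2: pour(B -> C) -> (A=6 B=0 C=3)
Step 3: pour(A -> C) -> (A=0 B=0 C=9)
Step 4: pour(C -> A) -> (A=6 B=0 C=3)
Step 5: fill(B) -> (A=6 B=9 C=3)
Step 6: empty(C) -> (A=6 B=9 C=0)
Step 7: pour(A -> C) -> (A=0 B=9 C=6)
Step 8: empty(B) -> (A=0 B=0 C=6)
Step 9: pour(C -> A) -> (A=6 B=0 C=0)

Answer: 6 0 0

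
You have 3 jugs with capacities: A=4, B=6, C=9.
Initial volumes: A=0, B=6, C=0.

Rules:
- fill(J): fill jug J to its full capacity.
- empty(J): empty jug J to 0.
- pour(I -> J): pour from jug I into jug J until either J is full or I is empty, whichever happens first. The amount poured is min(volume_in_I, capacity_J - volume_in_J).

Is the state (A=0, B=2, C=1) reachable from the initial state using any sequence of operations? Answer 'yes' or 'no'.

BFS from (A=0, B=6, C=0):
  1. pour(B -> C) -> (A=0 B=0 C=6)
  2. fill(B) -> (A=0 B=6 C=6)
  3. pour(B -> A) -> (A=4 B=2 C=6)
  4. pour(A -> C) -> (A=1 B=2 C=9)
  5. empty(C) -> (A=1 B=2 C=0)
  6. pour(A -> C) -> (A=0 B=2 C=1)
Target reached → yes.

Answer: yes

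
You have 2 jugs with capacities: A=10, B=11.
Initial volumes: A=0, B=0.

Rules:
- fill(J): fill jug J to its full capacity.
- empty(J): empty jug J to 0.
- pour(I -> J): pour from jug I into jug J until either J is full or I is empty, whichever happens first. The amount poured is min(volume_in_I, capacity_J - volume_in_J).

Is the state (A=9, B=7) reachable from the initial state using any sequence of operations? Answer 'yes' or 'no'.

BFS explored all 42 reachable states.
Reachable set includes: (0,0), (0,1), (0,2), (0,3), (0,4), (0,5), (0,6), (0,7), (0,8), (0,9), (0,10), (0,11) ...
Target (A=9, B=7) not in reachable set → no.

Answer: no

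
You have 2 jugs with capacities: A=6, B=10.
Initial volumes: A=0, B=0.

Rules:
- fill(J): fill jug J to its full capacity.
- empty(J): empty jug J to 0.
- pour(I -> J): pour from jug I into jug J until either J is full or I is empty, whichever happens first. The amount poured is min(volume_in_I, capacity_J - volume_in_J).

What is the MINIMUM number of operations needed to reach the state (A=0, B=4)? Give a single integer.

BFS from (A=0, B=0). One shortest path:
  1. fill(B) -> (A=0 B=10)
  2. pour(B -> A) -> (A=6 B=4)
  3. empty(A) -> (A=0 B=4)
Reached target in 3 moves.

Answer: 3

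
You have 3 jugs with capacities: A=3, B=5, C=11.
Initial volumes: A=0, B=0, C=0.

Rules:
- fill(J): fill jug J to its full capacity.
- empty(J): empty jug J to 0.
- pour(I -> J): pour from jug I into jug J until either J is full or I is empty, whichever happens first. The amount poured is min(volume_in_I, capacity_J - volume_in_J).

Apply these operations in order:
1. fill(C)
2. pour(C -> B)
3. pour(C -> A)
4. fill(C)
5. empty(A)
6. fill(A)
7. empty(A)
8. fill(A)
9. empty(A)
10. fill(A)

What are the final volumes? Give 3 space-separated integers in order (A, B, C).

Step 1: fill(C) -> (A=0 B=0 C=11)
Step 2: pour(C -> B) -> (A=0 B=5 C=6)
Step 3: pour(C -> A) -> (A=3 B=5 C=3)
Step 4: fill(C) -> (A=3 B=5 C=11)
Step 5: empty(A) -> (A=0 B=5 C=11)
Step 6: fill(A) -> (A=3 B=5 C=11)
Step 7: empty(A) -> (A=0 B=5 C=11)
Step 8: fill(A) -> (A=3 B=5 C=11)
Step 9: empty(A) -> (A=0 B=5 C=11)
Step 10: fill(A) -> (A=3 B=5 C=11)

Answer: 3 5 11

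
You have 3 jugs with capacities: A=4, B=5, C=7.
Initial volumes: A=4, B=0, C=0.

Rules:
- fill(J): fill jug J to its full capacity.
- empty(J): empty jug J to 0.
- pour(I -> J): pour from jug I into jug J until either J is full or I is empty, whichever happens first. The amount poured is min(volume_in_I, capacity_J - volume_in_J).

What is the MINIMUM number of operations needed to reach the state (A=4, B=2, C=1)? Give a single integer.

Answer: 7

Derivation:
BFS from (A=4, B=0, C=0). One shortest path:
  1. empty(A) -> (A=0 B=0 C=0)
  2. fill(C) -> (A=0 B=0 C=7)
  3. pour(C -> B) -> (A=0 B=5 C=2)
  4. pour(C -> A) -> (A=2 B=5 C=0)
  5. pour(B -> C) -> (A=2 B=0 C=5)
  6. pour(A -> B) -> (A=0 B=2 C=5)
  7. pour(C -> A) -> (A=4 B=2 C=1)
Reached target in 7 moves.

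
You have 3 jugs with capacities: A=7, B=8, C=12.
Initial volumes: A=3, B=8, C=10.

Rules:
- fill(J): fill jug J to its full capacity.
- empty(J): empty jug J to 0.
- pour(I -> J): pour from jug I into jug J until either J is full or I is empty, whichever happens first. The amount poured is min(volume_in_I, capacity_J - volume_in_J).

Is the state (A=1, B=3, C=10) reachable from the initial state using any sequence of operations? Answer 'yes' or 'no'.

BFS explored all 474 reachable states.
Reachable set includes: (0,0,0), (0,0,1), (0,0,2), (0,0,3), (0,0,4), (0,0,5), (0,0,6), (0,0,7), (0,0,8), (0,0,9), (0,0,10), (0,0,11) ...
Target (A=1, B=3, C=10) not in reachable set → no.

Answer: no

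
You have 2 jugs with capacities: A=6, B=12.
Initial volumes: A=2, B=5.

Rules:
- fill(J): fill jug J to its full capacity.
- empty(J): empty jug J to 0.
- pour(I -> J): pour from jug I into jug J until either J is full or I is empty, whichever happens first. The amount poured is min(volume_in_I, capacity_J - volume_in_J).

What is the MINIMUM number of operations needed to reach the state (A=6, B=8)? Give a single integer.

BFS from (A=2, B=5). One shortest path:
  1. fill(B) -> (A=2 B=12)
  2. pour(B -> A) -> (A=6 B=8)
Reached target in 2 moves.

Answer: 2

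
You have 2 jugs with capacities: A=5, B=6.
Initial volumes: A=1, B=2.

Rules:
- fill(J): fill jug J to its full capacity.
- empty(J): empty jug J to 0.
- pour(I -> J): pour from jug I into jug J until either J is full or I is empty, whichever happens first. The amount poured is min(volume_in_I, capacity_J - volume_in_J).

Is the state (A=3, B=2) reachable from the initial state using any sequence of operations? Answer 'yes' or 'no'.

BFS explored all 23 reachable states.
Reachable set includes: (0,0), (0,1), (0,2), (0,3), (0,4), (0,5), (0,6), (1,0), (1,2), (1,6), (2,0), (2,6) ...
Target (A=3, B=2) not in reachable set → no.

Answer: no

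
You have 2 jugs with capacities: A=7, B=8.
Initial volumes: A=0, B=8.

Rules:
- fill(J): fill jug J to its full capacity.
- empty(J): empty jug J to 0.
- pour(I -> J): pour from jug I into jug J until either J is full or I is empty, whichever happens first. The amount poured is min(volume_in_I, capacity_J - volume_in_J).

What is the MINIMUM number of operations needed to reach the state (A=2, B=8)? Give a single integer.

Answer: 8

Derivation:
BFS from (A=0, B=8). One shortest path:
  1. pour(B -> A) -> (A=7 B=1)
  2. empty(A) -> (A=0 B=1)
  3. pour(B -> A) -> (A=1 B=0)
  4. fill(B) -> (A=1 B=8)
  5. pour(B -> A) -> (A=7 B=2)
  6. empty(A) -> (A=0 B=2)
  7. pour(B -> A) -> (A=2 B=0)
  8. fill(B) -> (A=2 B=8)
Reached target in 8 moves.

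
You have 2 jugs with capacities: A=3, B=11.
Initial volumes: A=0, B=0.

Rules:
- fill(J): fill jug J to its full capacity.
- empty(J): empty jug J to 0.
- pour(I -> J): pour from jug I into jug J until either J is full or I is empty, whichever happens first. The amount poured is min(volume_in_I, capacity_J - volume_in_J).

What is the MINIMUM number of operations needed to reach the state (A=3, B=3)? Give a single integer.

Answer: 3

Derivation:
BFS from (A=0, B=0). One shortest path:
  1. fill(A) -> (A=3 B=0)
  2. pour(A -> B) -> (A=0 B=3)
  3. fill(A) -> (A=3 B=3)
Reached target in 3 moves.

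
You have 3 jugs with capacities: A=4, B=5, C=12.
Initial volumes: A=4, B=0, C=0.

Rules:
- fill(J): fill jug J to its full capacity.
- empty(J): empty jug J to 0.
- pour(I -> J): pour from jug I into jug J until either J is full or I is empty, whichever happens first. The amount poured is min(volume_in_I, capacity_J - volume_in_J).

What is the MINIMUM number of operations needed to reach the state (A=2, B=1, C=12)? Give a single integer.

BFS from (A=4, B=0, C=0). One shortest path:
  1. empty(A) -> (A=0 B=0 C=0)
  2. fill(B) -> (A=0 B=5 C=0)
  3. pour(B -> C) -> (A=0 B=0 C=5)
  4. fill(B) -> (A=0 B=5 C=5)
  5. pour(B -> C) -> (A=0 B=0 C=10)
  6. fill(B) -> (A=0 B=5 C=10)
  7. pour(B -> A) -> (A=4 B=1 C=10)
  8. pour(A -> C) -> (A=2 B=1 C=12)
Reached target in 8 moves.

Answer: 8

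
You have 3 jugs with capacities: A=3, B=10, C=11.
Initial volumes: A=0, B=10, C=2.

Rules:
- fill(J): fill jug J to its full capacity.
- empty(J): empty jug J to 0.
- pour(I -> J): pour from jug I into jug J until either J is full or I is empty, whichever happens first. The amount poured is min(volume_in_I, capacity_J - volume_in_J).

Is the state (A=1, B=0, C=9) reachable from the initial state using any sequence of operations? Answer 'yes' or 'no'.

Answer: yes

Derivation:
BFS from (A=0, B=10, C=2):
  1. empty(B) -> (A=0 B=0 C=2)
  2. pour(C -> A) -> (A=2 B=0 C=0)
  3. fill(C) -> (A=2 B=0 C=11)
  4. pour(C -> B) -> (A=2 B=10 C=1)
  5. pour(B -> A) -> (A=3 B=9 C=1)
  6. empty(A) -> (A=0 B=9 C=1)
  7. pour(C -> A) -> (A=1 B=9 C=0)
  8. pour(B -> C) -> (A=1 B=0 C=9)
Target reached → yes.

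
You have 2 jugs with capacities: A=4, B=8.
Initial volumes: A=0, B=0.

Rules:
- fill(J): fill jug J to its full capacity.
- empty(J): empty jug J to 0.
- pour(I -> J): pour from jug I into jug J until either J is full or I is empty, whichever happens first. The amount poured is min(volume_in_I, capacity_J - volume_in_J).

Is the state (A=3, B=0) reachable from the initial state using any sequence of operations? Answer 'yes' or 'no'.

Answer: no

Derivation:
BFS explored all 6 reachable states.
Reachable set includes: (0,0), (0,4), (0,8), (4,0), (4,4), (4,8)
Target (A=3, B=0) not in reachable set → no.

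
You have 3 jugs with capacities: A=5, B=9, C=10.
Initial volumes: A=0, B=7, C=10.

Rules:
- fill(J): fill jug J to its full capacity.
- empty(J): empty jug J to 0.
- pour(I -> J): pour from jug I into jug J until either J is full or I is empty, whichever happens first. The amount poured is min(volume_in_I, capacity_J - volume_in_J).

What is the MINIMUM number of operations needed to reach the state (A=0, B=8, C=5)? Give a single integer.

BFS from (A=0, B=7, C=10). One shortest path:
  1. fill(A) -> (A=5 B=7 C=10)
  2. pour(C -> B) -> (A=5 B=9 C=8)
  3. empty(B) -> (A=5 B=0 C=8)
  4. pour(C -> B) -> (A=5 B=8 C=0)
  5. pour(A -> C) -> (A=0 B=8 C=5)
Reached target in 5 moves.

Answer: 5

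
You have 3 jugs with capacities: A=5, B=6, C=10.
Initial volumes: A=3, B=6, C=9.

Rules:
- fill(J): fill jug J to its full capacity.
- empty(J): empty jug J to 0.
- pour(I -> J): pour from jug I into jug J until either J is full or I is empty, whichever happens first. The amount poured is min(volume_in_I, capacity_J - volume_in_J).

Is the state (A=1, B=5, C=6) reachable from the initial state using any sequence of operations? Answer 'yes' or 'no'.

BFS explored all 282 reachable states.
Reachable set includes: (0,0,0), (0,0,1), (0,0,2), (0,0,3), (0,0,4), (0,0,5), (0,0,6), (0,0,7), (0,0,8), (0,0,9), (0,0,10), (0,1,0) ...
Target (A=1, B=5, C=6) not in reachable set → no.

Answer: no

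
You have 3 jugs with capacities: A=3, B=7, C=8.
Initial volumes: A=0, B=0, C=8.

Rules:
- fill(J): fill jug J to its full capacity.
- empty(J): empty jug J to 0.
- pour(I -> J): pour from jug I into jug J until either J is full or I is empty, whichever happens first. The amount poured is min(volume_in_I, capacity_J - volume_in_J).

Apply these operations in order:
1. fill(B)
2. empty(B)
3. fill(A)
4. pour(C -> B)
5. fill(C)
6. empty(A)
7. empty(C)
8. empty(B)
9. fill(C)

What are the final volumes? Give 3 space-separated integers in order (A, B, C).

Step 1: fill(B) -> (A=0 B=7 C=8)
Step 2: empty(B) -> (A=0 B=0 C=8)
Step 3: fill(A) -> (A=3 B=0 C=8)
Step 4: pour(C -> B) -> (A=3 B=7 C=1)
Step 5: fill(C) -> (A=3 B=7 C=8)
Step 6: empty(A) -> (A=0 B=7 C=8)
Step 7: empty(C) -> (A=0 B=7 C=0)
Step 8: empty(B) -> (A=0 B=0 C=0)
Step 9: fill(C) -> (A=0 B=0 C=8)

Answer: 0 0 8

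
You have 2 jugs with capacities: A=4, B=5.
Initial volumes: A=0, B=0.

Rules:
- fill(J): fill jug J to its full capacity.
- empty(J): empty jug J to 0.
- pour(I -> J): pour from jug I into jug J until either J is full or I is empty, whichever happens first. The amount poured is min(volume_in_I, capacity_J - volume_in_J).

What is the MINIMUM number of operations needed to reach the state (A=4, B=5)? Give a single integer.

Answer: 2

Derivation:
BFS from (A=0, B=0). One shortest path:
  1. fill(A) -> (A=4 B=0)
  2. fill(B) -> (A=4 B=5)
Reached target in 2 moves.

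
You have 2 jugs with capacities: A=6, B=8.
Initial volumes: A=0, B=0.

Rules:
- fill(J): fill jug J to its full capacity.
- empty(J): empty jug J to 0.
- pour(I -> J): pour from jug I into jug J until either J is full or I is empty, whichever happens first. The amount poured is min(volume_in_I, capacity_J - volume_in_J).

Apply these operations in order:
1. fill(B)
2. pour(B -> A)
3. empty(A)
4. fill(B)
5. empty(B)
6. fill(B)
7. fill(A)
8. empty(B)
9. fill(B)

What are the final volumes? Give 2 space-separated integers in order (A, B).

Answer: 6 8

Derivation:
Step 1: fill(B) -> (A=0 B=8)
Step 2: pour(B -> A) -> (A=6 B=2)
Step 3: empty(A) -> (A=0 B=2)
Step 4: fill(B) -> (A=0 B=8)
Step 5: empty(B) -> (A=0 B=0)
Step 6: fill(B) -> (A=0 B=8)
Step 7: fill(A) -> (A=6 B=8)
Step 8: empty(B) -> (A=6 B=0)
Step 9: fill(B) -> (A=6 B=8)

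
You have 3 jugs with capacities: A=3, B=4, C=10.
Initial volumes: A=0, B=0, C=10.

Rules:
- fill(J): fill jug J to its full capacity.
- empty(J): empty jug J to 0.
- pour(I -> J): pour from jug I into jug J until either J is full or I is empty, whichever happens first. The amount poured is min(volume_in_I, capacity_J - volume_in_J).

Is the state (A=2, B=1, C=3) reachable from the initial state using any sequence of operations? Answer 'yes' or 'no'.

Answer: no

Derivation:
BFS explored all 166 reachable states.
Reachable set includes: (0,0,0), (0,0,1), (0,0,2), (0,0,3), (0,0,4), (0,0,5), (0,0,6), (0,0,7), (0,0,8), (0,0,9), (0,0,10), (0,1,0) ...
Target (A=2, B=1, C=3) not in reachable set → no.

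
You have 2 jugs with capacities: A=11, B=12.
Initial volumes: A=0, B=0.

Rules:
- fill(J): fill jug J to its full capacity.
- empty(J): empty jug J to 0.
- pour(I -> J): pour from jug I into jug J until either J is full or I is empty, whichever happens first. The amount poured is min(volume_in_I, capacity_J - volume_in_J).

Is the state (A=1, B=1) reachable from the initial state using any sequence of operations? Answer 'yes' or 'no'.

BFS explored all 46 reachable states.
Reachable set includes: (0,0), (0,1), (0,2), (0,3), (0,4), (0,5), (0,6), (0,7), (0,8), (0,9), (0,10), (0,11) ...
Target (A=1, B=1) not in reachable set → no.

Answer: no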